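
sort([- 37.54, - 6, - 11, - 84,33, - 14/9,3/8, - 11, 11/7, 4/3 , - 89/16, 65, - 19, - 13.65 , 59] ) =[-84, - 37.54,  -  19,- 13.65, - 11, - 11, - 6,- 89/16, - 14/9, 3/8,4/3,11/7, 33, 59, 65] 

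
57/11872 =57/11872 = 0.00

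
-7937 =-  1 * 7937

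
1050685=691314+359371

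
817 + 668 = 1485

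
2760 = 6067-3307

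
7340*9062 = 66515080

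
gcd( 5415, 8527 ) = 1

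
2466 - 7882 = -5416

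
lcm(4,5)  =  20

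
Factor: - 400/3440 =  - 5/43=- 5^1 * 43^( - 1) 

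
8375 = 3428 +4947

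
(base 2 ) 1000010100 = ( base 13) 31C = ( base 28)J0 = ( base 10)532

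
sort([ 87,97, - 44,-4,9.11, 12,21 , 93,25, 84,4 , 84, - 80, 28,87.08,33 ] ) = [ - 80, - 44, - 4,  4,9.11, 12,21,25,28 , 33,84,84,  87, 87.08,93,  97 ] 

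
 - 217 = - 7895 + 7678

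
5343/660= 8 + 21/220 = 8.10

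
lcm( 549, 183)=549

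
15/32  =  15/32 = 0.47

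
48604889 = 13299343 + 35305546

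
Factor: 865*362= 2^1*5^1*173^1*  181^1 = 313130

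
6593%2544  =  1505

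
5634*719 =4050846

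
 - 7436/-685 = 7436/685  =  10.86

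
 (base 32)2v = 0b1011111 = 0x5f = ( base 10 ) 95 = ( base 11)87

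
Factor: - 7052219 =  - 67^2 * 1571^1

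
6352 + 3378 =9730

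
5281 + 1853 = 7134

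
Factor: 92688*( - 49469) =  - 4585182672 = - 2^4*3^1*7^1*37^1*191^1*1931^1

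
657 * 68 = 44676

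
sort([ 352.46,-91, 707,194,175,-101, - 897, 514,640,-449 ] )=[ - 897, - 449,-101, - 91 , 175,194, 352.46, 514,640,707] 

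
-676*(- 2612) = 1765712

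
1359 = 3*453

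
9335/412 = 22+271/412 = 22.66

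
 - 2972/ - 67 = 2972/67 = 44.36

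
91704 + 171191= 262895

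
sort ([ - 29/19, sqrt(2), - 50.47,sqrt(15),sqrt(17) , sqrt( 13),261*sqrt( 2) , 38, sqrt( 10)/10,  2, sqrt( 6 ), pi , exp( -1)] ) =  [ - 50.47, - 29/19,sqrt (10) /10,exp( - 1),sqrt(2 ), 2, sqrt( 6),pi,sqrt( 13 ), sqrt( 15 ),sqrt(17),38, 261*sqrt( 2)] 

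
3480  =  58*60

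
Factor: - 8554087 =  - 1039^1*8233^1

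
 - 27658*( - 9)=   248922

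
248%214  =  34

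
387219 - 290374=96845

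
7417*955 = 7083235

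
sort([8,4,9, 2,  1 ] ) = [ 1 , 2, 4  ,  8,9 ]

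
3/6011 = 3/6011 =0.00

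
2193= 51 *43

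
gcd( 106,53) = 53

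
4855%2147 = 561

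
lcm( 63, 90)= 630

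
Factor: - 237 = - 3^1*79^1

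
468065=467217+848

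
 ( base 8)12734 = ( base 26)876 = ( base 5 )134341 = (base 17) 1263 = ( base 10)5596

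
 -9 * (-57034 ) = 513306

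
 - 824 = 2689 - 3513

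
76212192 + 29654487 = 105866679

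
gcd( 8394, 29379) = 4197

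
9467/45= 210 + 17/45 =210.38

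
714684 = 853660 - 138976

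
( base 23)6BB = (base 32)3be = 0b110101101110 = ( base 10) 3438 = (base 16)d6e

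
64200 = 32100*2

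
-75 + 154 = 79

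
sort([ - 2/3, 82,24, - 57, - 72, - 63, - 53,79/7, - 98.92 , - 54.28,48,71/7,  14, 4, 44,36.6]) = [  -  98.92, - 72, - 63, - 57, - 54.28, - 53, - 2/3,4 , 71/7,79/7,  14, 24,36.6, 44, 48, 82] 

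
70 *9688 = 678160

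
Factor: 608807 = 419^1*1453^1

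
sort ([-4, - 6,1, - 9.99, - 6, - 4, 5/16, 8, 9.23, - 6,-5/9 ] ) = [ -9.99, - 6, - 6, - 6, - 4, - 4,-5/9 , 5/16, 1,8,9.23] 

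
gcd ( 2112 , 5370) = 6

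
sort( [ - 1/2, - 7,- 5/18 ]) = [ - 7,- 1/2, - 5/18] 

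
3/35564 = 3/35564 = 0.00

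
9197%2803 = 788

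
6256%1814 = 814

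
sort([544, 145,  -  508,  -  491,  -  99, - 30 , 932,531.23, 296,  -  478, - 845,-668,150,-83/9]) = [ - 845,-668, - 508, - 491, - 478 , - 99,-30,-83/9,145 , 150, 296,531.23,  544,932]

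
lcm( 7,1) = 7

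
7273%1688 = 521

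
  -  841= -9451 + 8610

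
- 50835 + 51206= 371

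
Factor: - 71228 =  - 2^2*17807^1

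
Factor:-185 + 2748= 2563=11^1 * 233^1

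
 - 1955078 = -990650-964428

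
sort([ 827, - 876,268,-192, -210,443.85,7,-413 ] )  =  [-876 , - 413,  -  210, - 192,  7 , 268, 443.85,827]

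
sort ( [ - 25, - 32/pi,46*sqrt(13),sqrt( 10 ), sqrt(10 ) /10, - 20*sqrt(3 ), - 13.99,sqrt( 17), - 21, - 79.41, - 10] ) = [ - 79.41,-20*sqrt( 3),-25, - 21, - 13.99, - 32/pi, - 10, sqrt( 10 )/10,sqrt( 10 ),  sqrt( 17),  46*sqrt( 13 )] 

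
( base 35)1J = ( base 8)66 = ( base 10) 54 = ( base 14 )3C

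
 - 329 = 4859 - 5188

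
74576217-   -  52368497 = 126944714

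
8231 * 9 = 74079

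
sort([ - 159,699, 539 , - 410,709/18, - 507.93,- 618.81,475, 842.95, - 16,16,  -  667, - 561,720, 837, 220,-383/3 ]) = [-667 ,  -  618.81, - 561 , - 507.93, - 410,- 159, - 383/3 , - 16,16, 709/18,220,475,539,699, 720,837 , 842.95]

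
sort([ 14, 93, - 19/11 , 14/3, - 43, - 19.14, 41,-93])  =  [ - 93, - 43, - 19.14, - 19/11, 14/3, 14, 41,  93]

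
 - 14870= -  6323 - 8547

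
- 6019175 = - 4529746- 1489429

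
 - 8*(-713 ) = 5704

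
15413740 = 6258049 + 9155691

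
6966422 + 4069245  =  11035667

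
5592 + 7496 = 13088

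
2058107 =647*3181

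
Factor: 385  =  5^1*7^1* 11^1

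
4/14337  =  4/14337=0.00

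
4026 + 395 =4421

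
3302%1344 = 614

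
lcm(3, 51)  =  51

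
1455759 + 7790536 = 9246295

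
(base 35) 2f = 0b1010101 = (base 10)85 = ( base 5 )320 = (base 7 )151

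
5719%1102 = 209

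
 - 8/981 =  - 8/981 =-0.01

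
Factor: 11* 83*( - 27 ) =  - 3^3*11^1*83^1 = - 24651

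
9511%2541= 1888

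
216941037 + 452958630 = 669899667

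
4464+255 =4719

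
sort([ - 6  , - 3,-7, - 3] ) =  [ - 7, - 6, - 3, - 3]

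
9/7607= 9/7607=0.00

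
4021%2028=1993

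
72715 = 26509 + 46206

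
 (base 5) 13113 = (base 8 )2011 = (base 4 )100021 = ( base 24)1j1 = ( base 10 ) 1033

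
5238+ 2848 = 8086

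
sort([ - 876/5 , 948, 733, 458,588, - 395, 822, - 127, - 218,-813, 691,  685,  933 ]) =[ - 813, - 395, - 218, - 876/5 , - 127, 458, 588,685,691, 733, 822, 933, 948] 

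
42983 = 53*811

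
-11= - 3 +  - 8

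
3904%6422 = 3904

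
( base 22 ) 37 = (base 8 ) 111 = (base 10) 73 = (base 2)1001001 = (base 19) 3G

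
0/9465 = 0 = 0.00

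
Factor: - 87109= - 11^1* 7919^1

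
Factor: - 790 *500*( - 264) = 2^6 * 3^1* 5^4*11^1 * 79^1 = 104280000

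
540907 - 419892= 121015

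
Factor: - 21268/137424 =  - 2^( - 2)*3^( - 1 )*7^( - 1 )*13^1 = -  13/84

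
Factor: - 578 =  - 2^1*17^2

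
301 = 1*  301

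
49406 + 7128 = 56534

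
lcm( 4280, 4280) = 4280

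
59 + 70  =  129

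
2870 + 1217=4087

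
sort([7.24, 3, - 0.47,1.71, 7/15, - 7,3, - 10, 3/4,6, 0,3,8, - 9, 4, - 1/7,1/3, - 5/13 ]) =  [-10,  -  9, - 7, - 0.47, - 5/13, - 1/7,  0, 1/3,7/15, 3/4, 1.71,  3,3,3,4,6,7.24, 8]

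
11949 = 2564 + 9385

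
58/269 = 58/269 = 0.22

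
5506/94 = 2753/47 =58.57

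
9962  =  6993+2969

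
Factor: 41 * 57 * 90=2^1*3^3*5^1 * 19^1*41^1 = 210330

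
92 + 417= 509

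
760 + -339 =421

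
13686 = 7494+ 6192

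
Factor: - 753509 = -317^1 * 2377^1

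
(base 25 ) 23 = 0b110101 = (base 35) 1I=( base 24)25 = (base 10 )53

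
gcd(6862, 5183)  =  73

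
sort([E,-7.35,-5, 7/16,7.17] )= [-7.35, - 5, 7/16,  E,7.17]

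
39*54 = 2106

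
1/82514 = 1/82514 = 0.00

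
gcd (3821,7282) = 1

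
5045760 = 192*26280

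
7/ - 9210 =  - 1 + 9203/9210=   - 0.00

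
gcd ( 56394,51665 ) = 1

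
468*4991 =2335788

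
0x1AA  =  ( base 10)426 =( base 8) 652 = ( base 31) DN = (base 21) K6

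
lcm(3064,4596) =9192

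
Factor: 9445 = 5^1*1889^1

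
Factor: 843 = 3^1*  281^1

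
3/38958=1/12986 = 0.00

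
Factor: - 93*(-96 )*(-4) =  - 35712 = - 2^7*3^2*31^1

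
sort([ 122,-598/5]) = [ - 598/5,122 ]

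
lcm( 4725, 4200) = 37800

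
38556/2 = 19278=19278.00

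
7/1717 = 7/1717 = 0.00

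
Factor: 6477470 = 2^1*5^1*647747^1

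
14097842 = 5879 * 2398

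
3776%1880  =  16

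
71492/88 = 812+9/22 = 812.41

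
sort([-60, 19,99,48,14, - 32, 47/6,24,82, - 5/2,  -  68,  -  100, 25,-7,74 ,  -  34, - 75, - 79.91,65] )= [  -  100, - 79.91,-75, - 68  , -60, - 34,-32, - 7,  -  5/2,47/6,14 , 19,  24, 25,48,65,74, 82,99]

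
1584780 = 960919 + 623861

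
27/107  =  27/107 = 0.25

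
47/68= 47/68 = 0.69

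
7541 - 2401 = 5140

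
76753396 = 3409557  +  73343839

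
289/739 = 289/739 = 0.39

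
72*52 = 3744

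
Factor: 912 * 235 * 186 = 2^5*3^2*5^1 * 19^1*31^1*47^1  =  39863520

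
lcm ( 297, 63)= 2079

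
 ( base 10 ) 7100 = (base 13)3302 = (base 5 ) 211400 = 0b1101110111100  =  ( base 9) 10658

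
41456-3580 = 37876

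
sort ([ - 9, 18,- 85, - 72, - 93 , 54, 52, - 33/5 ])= [ - 93, - 85, - 72, - 9, - 33/5  ,  18, 52, 54]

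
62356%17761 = 9073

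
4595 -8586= -3991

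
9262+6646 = 15908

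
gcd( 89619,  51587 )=1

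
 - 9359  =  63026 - 72385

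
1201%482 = 237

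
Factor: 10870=2^1*5^1*1087^1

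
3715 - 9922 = - 6207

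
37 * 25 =925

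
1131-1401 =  - 270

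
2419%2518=2419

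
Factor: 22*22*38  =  2^3*11^2*19^1 = 18392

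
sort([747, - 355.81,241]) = [ - 355.81, 241  ,  747 ]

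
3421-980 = 2441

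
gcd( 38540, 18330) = 470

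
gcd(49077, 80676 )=9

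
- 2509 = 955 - 3464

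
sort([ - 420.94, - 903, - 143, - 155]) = [-903,-420.94,-155,-143]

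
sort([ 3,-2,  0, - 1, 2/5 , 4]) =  [- 2 ,-1,0, 2/5, 3,4 ] 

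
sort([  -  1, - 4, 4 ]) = [ - 4, - 1 , 4 ]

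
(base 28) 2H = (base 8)111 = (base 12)61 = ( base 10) 73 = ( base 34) 25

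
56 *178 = 9968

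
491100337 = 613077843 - 121977506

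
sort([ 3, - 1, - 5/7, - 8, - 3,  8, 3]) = [-8, - 3  , - 1, - 5/7,3, 3, 8 ] 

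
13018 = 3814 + 9204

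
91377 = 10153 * 9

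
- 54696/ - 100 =546 + 24/25 = 546.96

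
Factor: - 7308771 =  - 3^1 * 2436257^1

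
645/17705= 129/3541 = 0.04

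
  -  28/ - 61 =28/61 = 0.46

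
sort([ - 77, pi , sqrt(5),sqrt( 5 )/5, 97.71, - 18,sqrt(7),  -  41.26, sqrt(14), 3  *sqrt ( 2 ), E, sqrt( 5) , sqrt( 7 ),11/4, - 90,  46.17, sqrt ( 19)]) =[ - 90, - 77, - 41.26, - 18, sqrt (5) /5, sqrt(5), sqrt( 5), sqrt(7 ), sqrt (7),E, 11/4,pi, sqrt(14),3*sqrt(2 ), sqrt(19 ), 46.17, 97.71]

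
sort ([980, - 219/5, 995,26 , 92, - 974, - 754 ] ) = [-974,-754,-219/5, 26,92,980 , 995] 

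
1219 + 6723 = 7942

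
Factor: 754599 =3^1*251533^1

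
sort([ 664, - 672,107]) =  [ - 672,107,  664]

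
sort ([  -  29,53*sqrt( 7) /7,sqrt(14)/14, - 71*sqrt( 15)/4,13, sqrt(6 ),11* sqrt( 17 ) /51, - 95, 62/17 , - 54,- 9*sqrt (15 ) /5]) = [ - 95, - 71*sqrt( 15)/4 , - 54, - 29, - 9*sqrt( 15)/5 , sqrt ( 14)/14,11* sqrt ( 17 )/51 , sqrt( 6 ),62/17, 13, 53*sqrt( 7 ) /7]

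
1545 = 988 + 557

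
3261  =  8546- 5285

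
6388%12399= 6388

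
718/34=21 + 2/17 =21.12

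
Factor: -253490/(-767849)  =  2^1*5^1*761^( - 1 )*  1009^(- 1) * 25349^1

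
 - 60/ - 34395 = 4/2293 = 0.00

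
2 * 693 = 1386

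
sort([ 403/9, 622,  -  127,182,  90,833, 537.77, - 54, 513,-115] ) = [- 127, - 115, - 54,  403/9,90,182, 513, 537.77 , 622, 833 ] 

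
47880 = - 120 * ( - 399)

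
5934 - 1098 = 4836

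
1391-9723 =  - 8332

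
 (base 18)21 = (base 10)37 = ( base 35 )12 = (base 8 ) 45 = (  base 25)1c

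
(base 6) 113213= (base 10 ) 9801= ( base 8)23111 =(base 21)114F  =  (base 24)H09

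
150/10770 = 5/359= 0.01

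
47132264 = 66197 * 712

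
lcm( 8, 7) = 56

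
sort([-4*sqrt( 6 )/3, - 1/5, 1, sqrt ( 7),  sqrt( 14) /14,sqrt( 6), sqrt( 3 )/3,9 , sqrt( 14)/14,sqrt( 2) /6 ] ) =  [ -4*sqrt( 6 ) /3, - 1/5,  sqrt(2) /6, sqrt(14 )/14,sqrt( 14)/14,sqrt( 3 )/3 , 1,sqrt(6 ), sqrt(7 ),9]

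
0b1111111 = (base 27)4j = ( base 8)177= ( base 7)241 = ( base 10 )127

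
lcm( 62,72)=2232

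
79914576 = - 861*( - 92816)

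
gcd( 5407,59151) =1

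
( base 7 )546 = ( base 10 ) 279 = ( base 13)186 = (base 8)427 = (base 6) 1143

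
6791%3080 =631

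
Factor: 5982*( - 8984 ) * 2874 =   -  154455335712 =- 2^5*3^2 *479^1*997^1 * 1123^1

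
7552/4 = 1888 = 1888.00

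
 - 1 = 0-1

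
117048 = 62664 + 54384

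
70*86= 6020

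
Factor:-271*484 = -2^2*11^2*271^1 =- 131164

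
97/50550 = 97/50550  =  0.00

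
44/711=44/711 = 0.06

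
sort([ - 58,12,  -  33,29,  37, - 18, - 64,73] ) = [ - 64,- 58, - 33,  -  18 , 12,  29,37,73] 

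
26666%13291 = 84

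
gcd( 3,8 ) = 1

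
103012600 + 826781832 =929794432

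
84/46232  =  21/11558 = 0.00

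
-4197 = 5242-9439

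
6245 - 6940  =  -695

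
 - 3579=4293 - 7872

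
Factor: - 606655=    - 5^1*7^1*17333^1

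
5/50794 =5/50794 = 0.00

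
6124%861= 97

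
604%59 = 14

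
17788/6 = 8894/3 = 2964.67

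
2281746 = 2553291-271545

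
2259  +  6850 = 9109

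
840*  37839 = 31784760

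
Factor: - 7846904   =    -  2^3  *13^1 * 197^1*383^1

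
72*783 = 56376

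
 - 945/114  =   - 315/38 = -8.29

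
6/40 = 3/20 = 0.15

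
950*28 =26600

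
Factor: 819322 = 2^1*7^1*43^1*1361^1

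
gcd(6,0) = 6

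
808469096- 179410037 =629059059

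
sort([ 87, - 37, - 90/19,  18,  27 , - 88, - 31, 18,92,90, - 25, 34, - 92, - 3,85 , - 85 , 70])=[ - 92, - 88,- 85, - 37, - 31,-25,- 90/19,- 3,18,18,27,34,70, 85,87, 90, 92]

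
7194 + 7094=14288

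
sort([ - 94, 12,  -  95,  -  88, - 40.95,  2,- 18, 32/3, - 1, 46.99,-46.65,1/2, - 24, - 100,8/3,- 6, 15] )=[  -  100, - 95, - 94, - 88, - 46.65,  -  40.95, - 24, - 18,- 6,-1,1/2,2, 8/3,32/3, 12 , 15 , 46.99]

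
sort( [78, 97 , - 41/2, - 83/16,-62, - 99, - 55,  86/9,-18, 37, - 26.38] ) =[ - 99, - 62, - 55, - 26.38, - 41/2,-18,-83/16, 86/9, 37,  78,  97]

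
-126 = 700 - 826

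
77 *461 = 35497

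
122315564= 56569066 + 65746498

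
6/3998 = 3/1999 = 0.00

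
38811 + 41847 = 80658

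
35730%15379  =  4972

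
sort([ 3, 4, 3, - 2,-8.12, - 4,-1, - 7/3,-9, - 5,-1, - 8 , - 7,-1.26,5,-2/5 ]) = [ - 9, - 8.12,  -  8, - 7, - 5,-4, - 7/3 ,-2, - 1.26,-1, - 1, - 2/5,3, 3, 4, 5] 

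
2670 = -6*( - 445 )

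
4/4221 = 4/4221 = 0.00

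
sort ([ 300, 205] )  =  [ 205, 300] 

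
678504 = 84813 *8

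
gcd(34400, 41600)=800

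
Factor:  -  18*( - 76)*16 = 2^7*3^2*19^1 = 21888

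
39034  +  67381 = 106415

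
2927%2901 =26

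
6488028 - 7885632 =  - 1397604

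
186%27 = 24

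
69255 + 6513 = 75768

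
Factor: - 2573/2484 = -2^( - 2 ) * 3^ (  -  3)*23^( - 1) *31^1  *  83^1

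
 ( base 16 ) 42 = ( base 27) 2C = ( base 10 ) 66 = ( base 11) 60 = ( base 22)30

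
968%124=100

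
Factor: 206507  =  7^1*29501^1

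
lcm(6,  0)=0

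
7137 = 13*549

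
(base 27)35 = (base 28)32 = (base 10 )86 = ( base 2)1010110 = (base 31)2O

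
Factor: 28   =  2^2*7^1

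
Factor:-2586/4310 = -3/5 = -3^1*5^(-1)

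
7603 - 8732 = -1129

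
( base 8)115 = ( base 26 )2P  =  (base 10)77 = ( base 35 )27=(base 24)35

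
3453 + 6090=9543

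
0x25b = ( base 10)603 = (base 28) lf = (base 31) je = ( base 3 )211100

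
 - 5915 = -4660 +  - 1255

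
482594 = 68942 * 7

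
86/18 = 4 + 7/9  =  4.78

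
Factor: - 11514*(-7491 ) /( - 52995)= - 28750458/17665 = -2^1 * 3^1*5^( - 1)*11^1*19^1*101^1*227^1*3533^(  -  1) 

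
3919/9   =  435 + 4/9  =  435.44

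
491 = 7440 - 6949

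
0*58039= 0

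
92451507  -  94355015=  - 1903508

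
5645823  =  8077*699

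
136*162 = 22032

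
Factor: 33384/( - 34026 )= - 2^2*13^1*53^( - 1 ) = - 52/53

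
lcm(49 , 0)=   0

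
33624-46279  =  -12655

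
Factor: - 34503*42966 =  - 2^1 *3^3*7^2*11^1*31^2*53^1 = -  1482455898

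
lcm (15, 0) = 0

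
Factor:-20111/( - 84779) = 1183/4987 = 7^1 * 13^2*4987^( - 1 )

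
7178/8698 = 3589/4349 = 0.83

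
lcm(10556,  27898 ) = 390572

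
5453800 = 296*18425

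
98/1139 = 98/1139 = 0.09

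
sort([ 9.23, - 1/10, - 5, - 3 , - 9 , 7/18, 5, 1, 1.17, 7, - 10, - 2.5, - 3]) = [-10, - 9, - 5, - 3,-3 , - 2.5, - 1/10,7/18, 1,1.17,5,7,9.23]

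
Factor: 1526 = 2^1*7^1*109^1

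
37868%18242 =1384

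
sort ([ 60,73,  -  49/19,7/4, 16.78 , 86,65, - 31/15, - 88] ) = [ - 88, -49/19,-31/15, 7/4 , 16.78, 60,65,73 , 86]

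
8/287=8/287 = 0.03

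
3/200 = 3/200  =  0.01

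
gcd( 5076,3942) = 54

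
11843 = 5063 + 6780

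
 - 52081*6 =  - 312486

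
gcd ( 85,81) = 1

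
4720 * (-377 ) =  -  1779440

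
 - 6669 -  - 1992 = -4677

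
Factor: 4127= 4127^1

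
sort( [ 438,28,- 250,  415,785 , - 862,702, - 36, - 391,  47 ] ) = [ - 862,-391,- 250,-36,28, 47 , 415,438, 702,785 ]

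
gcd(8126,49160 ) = 2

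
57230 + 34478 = 91708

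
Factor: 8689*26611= 13^1*23^1*89^1 * 8689^1= 231222979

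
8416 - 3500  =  4916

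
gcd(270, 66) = 6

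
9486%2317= 218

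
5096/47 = 108+20/47 = 108.43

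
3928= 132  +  3796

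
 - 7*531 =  - 3717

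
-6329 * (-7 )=44303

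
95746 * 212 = 20298152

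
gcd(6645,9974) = 1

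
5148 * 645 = 3320460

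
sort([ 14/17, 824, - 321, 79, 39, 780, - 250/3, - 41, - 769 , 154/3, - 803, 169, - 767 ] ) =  [ - 803, - 769 , - 767, - 321, - 250/3,-41, 14/17,39,154/3,79,169,780, 824] 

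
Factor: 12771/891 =43/3 = 3^( - 1 )*43^1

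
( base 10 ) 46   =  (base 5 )141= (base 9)51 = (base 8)56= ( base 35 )1b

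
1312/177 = 1312/177 = 7.41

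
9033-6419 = 2614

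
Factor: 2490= 2^1*3^1*5^1*83^1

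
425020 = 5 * 85004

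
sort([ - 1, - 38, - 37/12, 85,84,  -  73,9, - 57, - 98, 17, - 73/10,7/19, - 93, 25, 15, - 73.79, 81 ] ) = [ - 98, - 93,  -  73.79, - 73, - 57, - 38,-73/10, - 37/12, - 1, 7/19,9, 15, 17  ,  25, 81, 84, 85]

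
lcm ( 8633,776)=69064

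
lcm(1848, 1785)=157080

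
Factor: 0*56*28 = 0^1 = 0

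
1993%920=153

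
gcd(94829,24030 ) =1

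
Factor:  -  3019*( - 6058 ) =2^1* 13^1*233^1 * 3019^1 = 18289102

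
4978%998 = 986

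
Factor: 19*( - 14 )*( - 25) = 2^1 * 5^2*7^1*19^1 = 6650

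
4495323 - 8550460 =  - 4055137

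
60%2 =0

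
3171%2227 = 944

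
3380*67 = 226460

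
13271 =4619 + 8652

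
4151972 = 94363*44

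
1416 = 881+535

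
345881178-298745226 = 47135952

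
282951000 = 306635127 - 23684127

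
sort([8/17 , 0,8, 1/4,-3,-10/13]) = [  -  3, - 10/13,0, 1/4,8/17,8]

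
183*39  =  7137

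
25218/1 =25218 = 25218.00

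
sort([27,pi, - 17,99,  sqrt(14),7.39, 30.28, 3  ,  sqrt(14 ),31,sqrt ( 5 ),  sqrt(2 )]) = [ - 17, sqrt(2 ), sqrt( 5), 3,pi , sqrt(14), sqrt (14), 7.39,27,  30.28, 31,99 ]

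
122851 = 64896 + 57955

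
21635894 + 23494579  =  45130473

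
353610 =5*70722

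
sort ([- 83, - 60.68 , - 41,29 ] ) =[ - 83,- 60.68, - 41,29]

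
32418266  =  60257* 538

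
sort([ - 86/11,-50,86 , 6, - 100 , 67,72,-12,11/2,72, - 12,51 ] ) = [-100, - 50, - 12,-12, -86/11 , 11/2,6,51, 67 , 72,  72 , 86]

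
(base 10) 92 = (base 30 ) 32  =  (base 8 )134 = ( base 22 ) 44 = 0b1011100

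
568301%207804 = 152693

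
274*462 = 126588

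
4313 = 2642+1671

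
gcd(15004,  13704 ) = 4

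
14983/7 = 14983/7 = 2140.43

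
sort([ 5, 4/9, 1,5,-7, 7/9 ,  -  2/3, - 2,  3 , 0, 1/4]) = [-7,-2, -2/3, 0,1/4, 4/9,7/9, 1,3, 5,  5 ]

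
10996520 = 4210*2612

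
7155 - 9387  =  -2232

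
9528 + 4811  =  14339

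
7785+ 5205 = 12990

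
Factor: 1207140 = 2^2*3^1*5^1*11^1* 31^1 *59^1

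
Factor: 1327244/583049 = 2^2*17^( - 1) * 449^1*739^1*34297^( - 1 )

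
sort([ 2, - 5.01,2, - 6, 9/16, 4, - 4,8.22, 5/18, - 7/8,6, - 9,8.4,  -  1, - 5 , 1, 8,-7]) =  [ - 9 , - 7, - 6, - 5.01, - 5, - 4, - 1, - 7/8, 5/18,9/16, 1, 2,2,4,6,8, 8.22, 8.4]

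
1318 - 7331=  - 6013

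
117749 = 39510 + 78239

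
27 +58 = 85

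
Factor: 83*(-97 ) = - 83^1*97^1 = - 8051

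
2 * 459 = 918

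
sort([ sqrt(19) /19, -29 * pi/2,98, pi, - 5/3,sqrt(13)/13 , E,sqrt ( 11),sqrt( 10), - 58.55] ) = [ - 58.55, - 29*pi/2,- 5/3, sqrt (19 ) /19, sqrt(13)/13, E , pi, sqrt(10 ),sqrt( 11), 98] 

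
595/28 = 85/4 =21.25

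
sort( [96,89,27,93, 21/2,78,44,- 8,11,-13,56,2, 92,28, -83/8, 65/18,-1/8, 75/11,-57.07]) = [-57.07, - 13 , - 83/8,  -  8, - 1/8,2, 65/18, 75/11,21/2,11,27,28,44,56,78, 89,92,93, 96]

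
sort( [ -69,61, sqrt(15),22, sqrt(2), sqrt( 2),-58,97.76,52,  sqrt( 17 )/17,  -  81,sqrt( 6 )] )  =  [ - 81, - 69 ,-58, sqrt( 17)/17,sqrt(2 ),sqrt( 2),  sqrt( 6),sqrt ( 15),22,52 , 61 , 97.76]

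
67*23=1541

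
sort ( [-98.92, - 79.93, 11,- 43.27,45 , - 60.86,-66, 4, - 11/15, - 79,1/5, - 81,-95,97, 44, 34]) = [ - 98.92, - 95, - 81, - 79.93, - 79, - 66,  -  60.86, - 43.27, - 11/15,1/5, 4, 11, 34,44,45,97] 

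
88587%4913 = 153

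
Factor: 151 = 151^1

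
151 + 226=377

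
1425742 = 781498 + 644244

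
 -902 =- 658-244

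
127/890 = 127/890=0.14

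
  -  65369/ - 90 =65369/90= 726.32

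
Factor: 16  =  2^4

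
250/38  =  125/19 = 6.58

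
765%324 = 117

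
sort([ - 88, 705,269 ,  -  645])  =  [ - 645, - 88 , 269  ,  705] 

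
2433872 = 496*4907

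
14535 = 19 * 765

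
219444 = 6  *36574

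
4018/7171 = 4018/7171= 0.56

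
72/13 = 72/13  =  5.54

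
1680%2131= 1680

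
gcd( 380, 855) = 95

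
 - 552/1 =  - 552 = - 552.00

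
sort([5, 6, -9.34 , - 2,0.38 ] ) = [ - 9.34, - 2, 0.38, 5, 6]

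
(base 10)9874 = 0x2692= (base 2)10011010010010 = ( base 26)efk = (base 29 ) ble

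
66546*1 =66546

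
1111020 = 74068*15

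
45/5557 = 45/5557 = 0.01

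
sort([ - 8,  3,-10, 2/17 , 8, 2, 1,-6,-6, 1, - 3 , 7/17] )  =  [  -  10,-8, - 6, - 6,- 3,2/17,7/17, 1, 1, 2,3 , 8]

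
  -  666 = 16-682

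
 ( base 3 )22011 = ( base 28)7O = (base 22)a0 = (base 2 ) 11011100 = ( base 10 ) 220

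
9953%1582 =461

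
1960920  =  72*27235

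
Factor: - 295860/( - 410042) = 147930/205021 = 2^1 *3^1*5^1*61^ ( - 1)*3361^ (-1)*4931^1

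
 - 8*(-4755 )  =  38040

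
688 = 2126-1438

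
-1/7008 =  - 1 +7007/7008 =- 0.00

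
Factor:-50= - 2^1*5^2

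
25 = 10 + 15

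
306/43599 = 102/14533 = 0.01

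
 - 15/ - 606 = 5/202 = 0.02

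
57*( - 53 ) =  - 3021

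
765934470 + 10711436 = 776645906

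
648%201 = 45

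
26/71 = 26/71 = 0.37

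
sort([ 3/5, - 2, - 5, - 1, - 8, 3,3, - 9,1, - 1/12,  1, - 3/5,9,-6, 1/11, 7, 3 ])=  [ - 9, - 8, - 6, - 5, - 2, - 1, - 3/5, - 1/12, 1/11,3/5 , 1 , 1 , 3 , 3,  3,  7 , 9]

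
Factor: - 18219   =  -3^1*6073^1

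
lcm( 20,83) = 1660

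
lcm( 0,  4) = 0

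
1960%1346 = 614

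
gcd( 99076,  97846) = 2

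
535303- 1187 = 534116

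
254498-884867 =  - 630369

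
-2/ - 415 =2/415 = 0.00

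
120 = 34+86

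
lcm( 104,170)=8840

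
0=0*77999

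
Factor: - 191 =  - 191^1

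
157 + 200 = 357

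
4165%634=361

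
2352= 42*56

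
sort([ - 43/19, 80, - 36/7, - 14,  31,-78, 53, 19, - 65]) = [ - 78, - 65, - 14,-36/7, - 43/19, 19  ,  31, 53, 80]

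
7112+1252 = 8364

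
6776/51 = 6776/51= 132.86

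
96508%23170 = 3828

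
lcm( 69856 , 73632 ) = 2724384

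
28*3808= 106624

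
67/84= 67/84 = 0.80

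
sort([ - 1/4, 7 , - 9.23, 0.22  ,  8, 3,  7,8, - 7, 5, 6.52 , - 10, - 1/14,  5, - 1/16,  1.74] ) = [ - 10, - 9.23, - 7, - 1/4, - 1/14, - 1/16, 0.22,1.74,3, 5, 5, 6.52, 7, 7,8, 8 ]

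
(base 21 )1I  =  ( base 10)39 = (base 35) 14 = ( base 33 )16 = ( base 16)27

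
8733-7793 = 940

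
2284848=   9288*246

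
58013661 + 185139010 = 243152671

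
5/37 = 5/37= 0.14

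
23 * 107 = 2461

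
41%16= 9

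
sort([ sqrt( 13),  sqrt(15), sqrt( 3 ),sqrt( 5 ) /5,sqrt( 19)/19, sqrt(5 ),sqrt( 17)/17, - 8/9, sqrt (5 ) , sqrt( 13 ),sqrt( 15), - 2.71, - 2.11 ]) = [ - 2.71,-2.11, - 8/9,sqrt(19 )/19,  sqrt( 17)/17, sqrt( 5 ) /5,sqrt (3 ),  sqrt ( 5 ), sqrt( 5 ),sqrt( 13), sqrt ( 13 ),sqrt( 15 ), sqrt( 15 ) ] 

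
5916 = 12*493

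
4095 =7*585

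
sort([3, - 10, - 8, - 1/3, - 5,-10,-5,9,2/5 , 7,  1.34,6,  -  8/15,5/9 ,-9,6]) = [ - 10,-10,  -  9 , - 8, - 5, - 5,-8/15, - 1/3,2/5,5/9,1.34, 3, 6,6, 7,9 ]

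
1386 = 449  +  937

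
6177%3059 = 59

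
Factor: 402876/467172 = 589/683 = 19^1 * 31^1*  683^( - 1) 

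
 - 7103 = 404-7507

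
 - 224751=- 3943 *57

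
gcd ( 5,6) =1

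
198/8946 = 11/497 = 0.02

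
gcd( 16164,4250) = 2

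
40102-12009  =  28093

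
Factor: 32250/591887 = 2^1*3^1*5^3*43^1*591887^(  -  1) 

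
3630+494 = 4124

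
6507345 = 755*8619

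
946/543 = 946/543 = 1.74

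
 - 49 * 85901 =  - 4209149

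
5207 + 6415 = 11622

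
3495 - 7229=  - 3734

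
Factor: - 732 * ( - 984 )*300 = 216086400= 2^7*  3^3*5^2*41^1*61^1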